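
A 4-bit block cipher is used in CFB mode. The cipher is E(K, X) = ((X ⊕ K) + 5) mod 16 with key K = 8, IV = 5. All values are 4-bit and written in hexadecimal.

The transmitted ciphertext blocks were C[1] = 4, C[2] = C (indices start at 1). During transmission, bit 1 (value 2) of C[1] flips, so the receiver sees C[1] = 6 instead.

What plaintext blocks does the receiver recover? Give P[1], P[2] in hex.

CFB decryption: P_i = C_i ⊕ E(K, C_{i−1}), with C_{0} = IV.
Only C[1] changed, to 6. In CFB, a change in C_i flips the same bit in P_i and garbles P_{i+1}. Decrypting the received ciphertext:
P[1]: E(K, 5) = 2; 6 ⊕ 2 = 4.
P[2]: E(K, 6) = 3; C ⊕ 3 = F.
Blocks that differ from the original plaintext: P[1], P[2].

P[1] = 4, P[2] = F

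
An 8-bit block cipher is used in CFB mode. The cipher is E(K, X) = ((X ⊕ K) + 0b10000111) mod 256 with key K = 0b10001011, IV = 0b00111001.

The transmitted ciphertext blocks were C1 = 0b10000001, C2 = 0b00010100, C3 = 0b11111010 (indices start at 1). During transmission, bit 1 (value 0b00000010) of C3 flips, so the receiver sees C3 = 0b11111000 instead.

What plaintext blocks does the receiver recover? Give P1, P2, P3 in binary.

P1 = 0b10111000, P2 = 0b10000101, P3 = 0b11011110

CFB decryption: P_i = C_i ⊕ E(K, C_{i−1}), with C_{0} = IV.
Only C3 changed, to 0b11111000. In CFB, a change in C_i flips the same bit in P_i and garbles P_{i+1}. Decrypting the received ciphertext:
P1: E(K, 0b00111001) = 0b00111001; 0b10000001 ⊕ 0b00111001 = 0b10111000.
P2: E(K, 0b10000001) = 0b10010001; 0b00010100 ⊕ 0b10010001 = 0b10000101.
P3: E(K, 0b00010100) = 0b00100110; 0b11111000 ⊕ 0b00100110 = 0b11011110.
Blocks that differ from the original plaintext: P3.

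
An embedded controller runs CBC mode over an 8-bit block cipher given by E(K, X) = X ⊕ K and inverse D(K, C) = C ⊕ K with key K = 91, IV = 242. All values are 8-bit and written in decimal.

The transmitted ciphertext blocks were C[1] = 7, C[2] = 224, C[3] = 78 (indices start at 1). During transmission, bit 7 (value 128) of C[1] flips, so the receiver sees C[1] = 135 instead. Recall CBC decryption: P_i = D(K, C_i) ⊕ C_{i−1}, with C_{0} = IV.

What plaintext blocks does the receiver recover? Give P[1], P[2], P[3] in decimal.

Only C[1] changed, to 135. In CBC, a change in C_i garbles P_i and flips the same bit in P_{i+1}. Decrypting the received ciphertext:
P[1]: D(K, 135) = 220; 220 ⊕ 242 = 46.
P[2]: D(K, 224) = 187; 187 ⊕ 135 = 60.
P[3]: D(K, 78) = 21; 21 ⊕ 224 = 245.
Blocks that differ from the original plaintext: P[1], P[2].

P[1] = 46, P[2] = 60, P[3] = 245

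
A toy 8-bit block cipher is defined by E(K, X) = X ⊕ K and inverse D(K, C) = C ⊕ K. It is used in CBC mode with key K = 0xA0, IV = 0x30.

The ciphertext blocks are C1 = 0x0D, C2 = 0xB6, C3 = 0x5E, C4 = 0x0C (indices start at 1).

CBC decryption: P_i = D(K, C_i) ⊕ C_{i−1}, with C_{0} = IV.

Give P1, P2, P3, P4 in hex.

P1: D(K, 0x0D) = 0xAD; 0xAD ⊕ 0x30 = 0x9D.
P2: D(K, 0xB6) = 0x16; 0x16 ⊕ 0x0D = 0x1B.
P3: D(K, 0x5E) = 0xFE; 0xFE ⊕ 0xB6 = 0x48.
P4: D(K, 0x0C) = 0xAC; 0xAC ⊕ 0x5E = 0xF2.

P1 = 0x9D, P2 = 0x1B, P3 = 0x48, P4 = 0xF2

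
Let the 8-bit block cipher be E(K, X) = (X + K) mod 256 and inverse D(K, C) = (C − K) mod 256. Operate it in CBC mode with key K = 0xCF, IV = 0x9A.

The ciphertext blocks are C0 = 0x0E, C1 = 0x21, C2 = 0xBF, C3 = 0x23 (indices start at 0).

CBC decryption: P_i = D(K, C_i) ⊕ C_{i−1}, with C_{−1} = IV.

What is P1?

P1: D(K, 0x21) = 0x52; 0x52 ⊕ 0x0E = 0x5C.

P1 = 0x5C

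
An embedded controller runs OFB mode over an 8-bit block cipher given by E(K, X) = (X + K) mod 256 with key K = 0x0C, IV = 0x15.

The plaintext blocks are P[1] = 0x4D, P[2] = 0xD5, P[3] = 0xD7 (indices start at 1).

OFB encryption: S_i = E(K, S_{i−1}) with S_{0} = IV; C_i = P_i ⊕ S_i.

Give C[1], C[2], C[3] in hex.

C[1]: S = E(K, 0x15) = 0x21; 0x4D ⊕ 0x21 = 0x6C.
C[2]: S = E(K, 0x21) = 0x2D; 0xD5 ⊕ 0x2D = 0xF8.
C[3]: S = E(K, 0x2D) = 0x39; 0xD7 ⊕ 0x39 = 0xEE.

C[1] = 0x6C, C[2] = 0xF8, C[3] = 0xEE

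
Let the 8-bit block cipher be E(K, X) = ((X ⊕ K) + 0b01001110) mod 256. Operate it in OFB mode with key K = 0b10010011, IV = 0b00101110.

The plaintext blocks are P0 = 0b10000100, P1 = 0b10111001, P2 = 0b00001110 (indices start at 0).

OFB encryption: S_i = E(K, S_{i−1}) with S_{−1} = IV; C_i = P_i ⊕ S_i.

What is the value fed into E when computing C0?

0b00101110

C0: S = E(K, 0b00101110) = 0b00001011; 0b10000100 ⊕ 0b00001011 = 0b10001111.
So the input to E for block 0 is 0b00101110.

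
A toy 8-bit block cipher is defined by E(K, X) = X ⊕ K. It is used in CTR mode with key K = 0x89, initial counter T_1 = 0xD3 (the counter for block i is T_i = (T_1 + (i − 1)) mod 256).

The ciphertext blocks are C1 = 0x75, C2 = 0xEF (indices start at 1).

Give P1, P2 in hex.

CTR decryption: S_i = E(K, T_i) where T_i is the counter for block i; P_i = C_i ⊕ S_i.
P1: T = 0xD3, S = E(K, T) = 0x5A; 0x75 ⊕ 0x5A = 0x2F.
P2: T = 0xD4, S = E(K, T) = 0x5D; 0xEF ⊕ 0x5D = 0xB2.

P1 = 0x2F, P2 = 0xB2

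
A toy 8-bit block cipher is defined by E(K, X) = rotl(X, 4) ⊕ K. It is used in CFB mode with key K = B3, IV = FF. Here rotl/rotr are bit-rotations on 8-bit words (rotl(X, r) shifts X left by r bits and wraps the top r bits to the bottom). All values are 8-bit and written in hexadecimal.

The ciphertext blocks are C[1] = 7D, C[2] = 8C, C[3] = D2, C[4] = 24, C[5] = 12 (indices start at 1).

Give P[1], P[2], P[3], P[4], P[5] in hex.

P[1] = 31, P[2] = E8, P[3] = A9, P[4] = BA, P[5] = E3

CFB decryption: P_i = C_i ⊕ E(K, C_{i−1}), with C_{0} = IV.
P[1]: E(K, FF) = 4C; 7D ⊕ 4C = 31.
P[2]: E(K, 7D) = 64; 8C ⊕ 64 = E8.
P[3]: E(K, 8C) = 7B; D2 ⊕ 7B = A9.
P[4]: E(K, D2) = 9E; 24 ⊕ 9E = BA.
P[5]: E(K, 24) = F1; 12 ⊕ F1 = E3.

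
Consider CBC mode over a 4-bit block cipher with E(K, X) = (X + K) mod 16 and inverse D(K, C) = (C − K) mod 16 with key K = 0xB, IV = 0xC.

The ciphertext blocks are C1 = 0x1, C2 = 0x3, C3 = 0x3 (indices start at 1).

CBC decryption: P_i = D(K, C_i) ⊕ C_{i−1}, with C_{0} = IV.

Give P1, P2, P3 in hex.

P1: D(K, 0x1) = 0x6; 0x6 ⊕ 0xC = 0xA.
P2: D(K, 0x3) = 0x8; 0x8 ⊕ 0x1 = 0x9.
P3: D(K, 0x3) = 0x8; 0x8 ⊕ 0x3 = 0xB.

P1 = 0xA, P2 = 0x9, P3 = 0xB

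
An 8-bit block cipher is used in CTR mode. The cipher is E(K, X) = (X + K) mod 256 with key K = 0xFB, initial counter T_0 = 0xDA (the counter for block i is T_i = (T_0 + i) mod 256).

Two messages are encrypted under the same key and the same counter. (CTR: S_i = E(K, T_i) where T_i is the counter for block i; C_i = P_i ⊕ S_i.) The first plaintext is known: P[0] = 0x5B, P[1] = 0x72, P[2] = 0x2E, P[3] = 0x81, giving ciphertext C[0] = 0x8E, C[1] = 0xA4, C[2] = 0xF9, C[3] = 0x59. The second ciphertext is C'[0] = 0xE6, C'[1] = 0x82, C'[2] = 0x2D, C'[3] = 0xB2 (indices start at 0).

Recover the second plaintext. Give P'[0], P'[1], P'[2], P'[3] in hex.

P'[0] = 0x33, P'[1] = 0x54, P'[2] = 0xFA, P'[3] = 0x6A

In CTR with a reused counter, both messages share the same keystream S_i, so C_i ⊕ C'_i = P_i ⊕ P'_i and thus P'_i = P_i ⊕ C_i ⊕ C'_i.
P'[0]: 0x5B ⊕ 0x8E ⊕ 0xE6 = 0x33.
P'[1]: 0x72 ⊕ 0xA4 ⊕ 0x82 = 0x54.
P'[2]: 0x2E ⊕ 0xF9 ⊕ 0x2D = 0xFA.
P'[3]: 0x81 ⊕ 0x59 ⊕ 0xB2 = 0x6A.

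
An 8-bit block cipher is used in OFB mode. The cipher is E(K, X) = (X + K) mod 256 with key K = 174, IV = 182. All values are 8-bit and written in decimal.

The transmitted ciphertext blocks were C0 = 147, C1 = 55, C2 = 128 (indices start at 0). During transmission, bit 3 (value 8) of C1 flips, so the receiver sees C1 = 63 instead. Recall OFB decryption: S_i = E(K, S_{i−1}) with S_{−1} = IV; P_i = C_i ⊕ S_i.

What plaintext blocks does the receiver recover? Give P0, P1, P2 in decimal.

Only C1 changed, to 63. In OFB, a change in C_i flips the same bit in P_i only; the keystream is unaffected. Decrypting the received ciphertext:
P0: S = E(K, 182) = 100; 147 ⊕ 100 = 247.
P1: S = E(K, 100) = 18; 63 ⊕ 18 = 45.
P2: S = E(K, 18) = 192; 128 ⊕ 192 = 64.
Blocks that differ from the original plaintext: P1.

P0 = 247, P1 = 45, P2 = 64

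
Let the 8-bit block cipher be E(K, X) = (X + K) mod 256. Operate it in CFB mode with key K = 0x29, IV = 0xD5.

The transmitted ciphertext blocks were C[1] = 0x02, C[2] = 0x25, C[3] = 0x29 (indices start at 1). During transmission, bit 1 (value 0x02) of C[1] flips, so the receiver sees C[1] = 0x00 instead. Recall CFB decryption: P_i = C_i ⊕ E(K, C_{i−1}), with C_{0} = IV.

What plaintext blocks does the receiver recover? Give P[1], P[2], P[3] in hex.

P[1] = 0xFE, P[2] = 0x0C, P[3] = 0x67

Only C[1] changed, to 0x00. In CFB, a change in C_i flips the same bit in P_i and garbles P_{i+1}. Decrypting the received ciphertext:
P[1]: E(K, 0xD5) = 0xFE; 0x00 ⊕ 0xFE = 0xFE.
P[2]: E(K, 0x00) = 0x29; 0x25 ⊕ 0x29 = 0x0C.
P[3]: E(K, 0x25) = 0x4E; 0x29 ⊕ 0x4E = 0x67.
Blocks that differ from the original plaintext: P[1], P[2].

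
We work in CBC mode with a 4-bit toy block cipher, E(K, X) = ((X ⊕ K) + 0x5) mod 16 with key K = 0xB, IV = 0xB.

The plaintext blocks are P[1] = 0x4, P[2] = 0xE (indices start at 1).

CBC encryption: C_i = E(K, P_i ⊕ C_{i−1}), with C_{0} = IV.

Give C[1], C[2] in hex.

C[1]: P[1] ⊕ 0xB = 0xF; E(K, 0xF) = 0x9.
C[2]: P[2] ⊕ 0x9 = 0x7; E(K, 0x7) = 0x1.

C[1] = 0x9, C[2] = 0x1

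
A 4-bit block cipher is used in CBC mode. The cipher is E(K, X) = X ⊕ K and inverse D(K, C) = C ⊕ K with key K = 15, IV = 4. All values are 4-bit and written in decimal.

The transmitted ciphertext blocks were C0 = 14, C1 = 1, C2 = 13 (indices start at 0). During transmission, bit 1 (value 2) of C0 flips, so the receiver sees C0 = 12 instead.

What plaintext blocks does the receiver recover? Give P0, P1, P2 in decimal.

P0 = 7, P1 = 2, P2 = 3

CBC decryption: P_i = D(K, C_i) ⊕ C_{i−1}, with C_{−1} = IV.
Only C0 changed, to 12. In CBC, a change in C_i garbles P_i and flips the same bit in P_{i+1}. Decrypting the received ciphertext:
P0: D(K, 12) = 3; 3 ⊕ 4 = 7.
P1: D(K, 1) = 14; 14 ⊕ 12 = 2.
P2: D(K, 13) = 2; 2 ⊕ 1 = 3.
Blocks that differ from the original plaintext: P0, P1.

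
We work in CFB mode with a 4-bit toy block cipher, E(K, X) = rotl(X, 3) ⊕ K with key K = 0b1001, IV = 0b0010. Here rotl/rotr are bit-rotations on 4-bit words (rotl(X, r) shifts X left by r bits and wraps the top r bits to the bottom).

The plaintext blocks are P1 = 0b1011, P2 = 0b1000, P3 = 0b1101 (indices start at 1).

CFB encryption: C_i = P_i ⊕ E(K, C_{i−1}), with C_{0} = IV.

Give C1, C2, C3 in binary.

C1: E(K, 0b0010) = 0b1000; 0b1011 ⊕ 0b1000 = 0b0011.
C2: E(K, 0b0011) = 0b0000; 0b1000 ⊕ 0b0000 = 0b1000.
C3: E(K, 0b1000) = 0b1101; 0b1101 ⊕ 0b1101 = 0b0000.

C1 = 0b0011, C2 = 0b1000, C3 = 0b0000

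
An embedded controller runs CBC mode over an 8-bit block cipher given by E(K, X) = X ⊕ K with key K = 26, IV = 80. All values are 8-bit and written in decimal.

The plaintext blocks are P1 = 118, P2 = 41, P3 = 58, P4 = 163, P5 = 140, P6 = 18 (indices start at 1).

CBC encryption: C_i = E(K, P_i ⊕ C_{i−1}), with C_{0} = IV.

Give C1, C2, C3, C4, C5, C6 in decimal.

C1: P1 ⊕ 80 = 38; E(K, 38) = 60.
C2: P2 ⊕ 60 = 21; E(K, 21) = 15.
C3: P3 ⊕ 15 = 53; E(K, 53) = 47.
C4: P4 ⊕ 47 = 140; E(K, 140) = 150.
C5: P5 ⊕ 150 = 26; E(K, 26) = 0.
C6: P6 ⊕ 0 = 18; E(K, 18) = 8.

C1 = 60, C2 = 15, C3 = 47, C4 = 150, C5 = 0, C6 = 8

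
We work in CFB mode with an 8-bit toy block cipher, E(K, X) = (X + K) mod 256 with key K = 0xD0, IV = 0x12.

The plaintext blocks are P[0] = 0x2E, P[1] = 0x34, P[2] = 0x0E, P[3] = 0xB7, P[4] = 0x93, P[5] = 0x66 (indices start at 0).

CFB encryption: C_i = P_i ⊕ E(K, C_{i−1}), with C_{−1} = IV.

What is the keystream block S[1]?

C[0]: E(K, 0x12) = 0xE2; 0x2E ⊕ 0xE2 = 0xCC.
C[1]: E(K, 0xCC) = 0x9C; 0x34 ⊕ 0x9C = 0xA8.
So S[1] = 0x9C.

0x9C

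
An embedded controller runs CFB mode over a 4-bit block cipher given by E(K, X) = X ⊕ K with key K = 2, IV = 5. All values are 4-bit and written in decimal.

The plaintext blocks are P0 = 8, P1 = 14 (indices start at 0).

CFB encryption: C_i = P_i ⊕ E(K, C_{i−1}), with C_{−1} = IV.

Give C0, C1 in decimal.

C0: E(K, 5) = 7; 8 ⊕ 7 = 15.
C1: E(K, 15) = 13; 14 ⊕ 13 = 3.

C0 = 15, C1 = 3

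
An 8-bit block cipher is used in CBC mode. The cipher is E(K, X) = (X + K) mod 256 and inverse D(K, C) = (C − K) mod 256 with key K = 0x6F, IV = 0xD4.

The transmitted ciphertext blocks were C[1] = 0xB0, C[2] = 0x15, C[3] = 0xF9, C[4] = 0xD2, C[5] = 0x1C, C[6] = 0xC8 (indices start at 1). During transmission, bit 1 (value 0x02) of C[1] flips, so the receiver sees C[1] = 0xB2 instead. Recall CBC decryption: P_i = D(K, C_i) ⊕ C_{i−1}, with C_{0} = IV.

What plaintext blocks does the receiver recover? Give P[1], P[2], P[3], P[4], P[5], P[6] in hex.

P[1] = 0x97, P[2] = 0x14, P[3] = 0x9F, P[4] = 0x9A, P[5] = 0x7F, P[6] = 0x45

Only C[1] changed, to 0xB2. In CBC, a change in C_i garbles P_i and flips the same bit in P_{i+1}. Decrypting the received ciphertext:
P[1]: D(K, 0xB2) = 0x43; 0x43 ⊕ 0xD4 = 0x97.
P[2]: D(K, 0x15) = 0xA6; 0xA6 ⊕ 0xB2 = 0x14.
P[3]: D(K, 0xF9) = 0x8A; 0x8A ⊕ 0x15 = 0x9F.
P[4]: D(K, 0xD2) = 0x63; 0x63 ⊕ 0xF9 = 0x9A.
P[5]: D(K, 0x1C) = 0xAD; 0xAD ⊕ 0xD2 = 0x7F.
P[6]: D(K, 0xC8) = 0x59; 0x59 ⊕ 0x1C = 0x45.
Blocks that differ from the original plaintext: P[1], P[2].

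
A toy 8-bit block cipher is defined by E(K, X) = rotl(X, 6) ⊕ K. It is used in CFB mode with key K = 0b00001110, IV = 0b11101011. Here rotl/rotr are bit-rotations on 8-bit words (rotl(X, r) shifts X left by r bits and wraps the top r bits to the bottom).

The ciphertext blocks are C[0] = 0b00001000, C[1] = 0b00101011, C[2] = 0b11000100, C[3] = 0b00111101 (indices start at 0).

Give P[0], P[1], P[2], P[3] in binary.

CFB decryption: P_i = C_i ⊕ E(K, C_{i−1}), with C_{−1} = IV.
P[0]: E(K, 0b11101011) = 0b11110100; 0b00001000 ⊕ 0b11110100 = 0b11111100.
P[1]: E(K, 0b00001000) = 0b00001100; 0b00101011 ⊕ 0b00001100 = 0b00100111.
P[2]: E(K, 0b00101011) = 0b11000100; 0b11000100 ⊕ 0b11000100 = 0b00000000.
P[3]: E(K, 0b11000100) = 0b00111111; 0b00111101 ⊕ 0b00111111 = 0b00000010.

P[0] = 0b11111100, P[1] = 0b00100111, P[2] = 0b00000000, P[3] = 0b00000010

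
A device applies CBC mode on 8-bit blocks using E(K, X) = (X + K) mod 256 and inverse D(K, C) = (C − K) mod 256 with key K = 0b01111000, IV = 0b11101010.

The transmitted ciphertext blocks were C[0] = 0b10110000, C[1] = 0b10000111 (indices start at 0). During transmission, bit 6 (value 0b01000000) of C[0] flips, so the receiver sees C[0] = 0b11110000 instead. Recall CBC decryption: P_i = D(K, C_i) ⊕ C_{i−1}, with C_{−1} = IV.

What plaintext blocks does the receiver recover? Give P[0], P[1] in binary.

Only C[0] changed, to 0b11110000. In CBC, a change in C_i garbles P_i and flips the same bit in P_{i+1}. Decrypting the received ciphertext:
P[0]: D(K, 0b11110000) = 0b01111000; 0b01111000 ⊕ 0b11101010 = 0b10010010.
P[1]: D(K, 0b10000111) = 0b00001111; 0b00001111 ⊕ 0b11110000 = 0b11111111.
Blocks that differ from the original plaintext: P[0], P[1].

P[0] = 0b10010010, P[1] = 0b11111111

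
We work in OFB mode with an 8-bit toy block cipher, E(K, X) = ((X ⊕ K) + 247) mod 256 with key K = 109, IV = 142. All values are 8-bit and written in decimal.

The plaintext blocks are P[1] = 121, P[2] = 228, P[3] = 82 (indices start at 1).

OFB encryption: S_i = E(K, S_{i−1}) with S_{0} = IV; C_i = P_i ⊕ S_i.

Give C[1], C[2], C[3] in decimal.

C[1] = 163, C[2] = 74, C[3] = 232

C[1]: S = E(K, 142) = 218; 121 ⊕ 218 = 163.
C[2]: S = E(K, 218) = 174; 228 ⊕ 174 = 74.
C[3]: S = E(K, 174) = 186; 82 ⊕ 186 = 232.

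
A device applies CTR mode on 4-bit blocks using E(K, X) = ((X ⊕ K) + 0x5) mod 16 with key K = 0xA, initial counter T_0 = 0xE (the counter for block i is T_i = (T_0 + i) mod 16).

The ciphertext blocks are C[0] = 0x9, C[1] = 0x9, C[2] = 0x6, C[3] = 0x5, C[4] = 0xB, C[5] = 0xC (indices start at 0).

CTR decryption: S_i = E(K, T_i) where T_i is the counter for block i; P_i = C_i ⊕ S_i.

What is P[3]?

P[3] = 0x5

P[3]: T = 0x1, S = E(K, T) = 0x0; 0x5 ⊕ 0x0 = 0x5.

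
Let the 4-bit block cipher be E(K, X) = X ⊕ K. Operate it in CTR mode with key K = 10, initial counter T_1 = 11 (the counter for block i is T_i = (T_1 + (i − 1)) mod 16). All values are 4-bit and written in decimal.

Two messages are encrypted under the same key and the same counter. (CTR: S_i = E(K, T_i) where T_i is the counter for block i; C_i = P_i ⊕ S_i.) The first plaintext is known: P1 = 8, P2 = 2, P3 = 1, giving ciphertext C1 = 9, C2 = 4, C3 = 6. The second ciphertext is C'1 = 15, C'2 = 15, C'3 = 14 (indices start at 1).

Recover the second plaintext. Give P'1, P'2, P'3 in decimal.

P'1 = 14, P'2 = 9, P'3 = 9

In CTR with a reused counter, both messages share the same keystream S_i, so C_i ⊕ C'_i = P_i ⊕ P'_i and thus P'_i = P_i ⊕ C_i ⊕ C'_i.
P'1: 8 ⊕ 9 ⊕ 15 = 14.
P'2: 2 ⊕ 4 ⊕ 15 = 9.
P'3: 1 ⊕ 6 ⊕ 14 = 9.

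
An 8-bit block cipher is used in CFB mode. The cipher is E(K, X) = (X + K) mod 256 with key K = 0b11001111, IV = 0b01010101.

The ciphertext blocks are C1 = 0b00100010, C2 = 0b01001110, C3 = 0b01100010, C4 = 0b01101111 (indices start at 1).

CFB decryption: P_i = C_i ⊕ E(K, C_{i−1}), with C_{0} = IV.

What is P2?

P2 = 0b10111111

P2: E(K, 0b00100010) = 0b11110001; 0b01001110 ⊕ 0b11110001 = 0b10111111.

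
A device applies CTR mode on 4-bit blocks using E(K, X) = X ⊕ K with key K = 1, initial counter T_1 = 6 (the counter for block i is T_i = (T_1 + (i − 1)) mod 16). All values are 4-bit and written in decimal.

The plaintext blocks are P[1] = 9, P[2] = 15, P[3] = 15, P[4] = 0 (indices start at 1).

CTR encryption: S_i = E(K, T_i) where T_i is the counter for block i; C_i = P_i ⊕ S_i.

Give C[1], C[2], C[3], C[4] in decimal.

C[1]: T = 6, S = E(K, T) = 7; 9 ⊕ 7 = 14.
C[2]: T = 7, S = E(K, T) = 6; 15 ⊕ 6 = 9.
C[3]: T = 8, S = E(K, T) = 9; 15 ⊕ 9 = 6.
C[4]: T = 9, S = E(K, T) = 8; 0 ⊕ 8 = 8.

C[1] = 14, C[2] = 9, C[3] = 6, C[4] = 8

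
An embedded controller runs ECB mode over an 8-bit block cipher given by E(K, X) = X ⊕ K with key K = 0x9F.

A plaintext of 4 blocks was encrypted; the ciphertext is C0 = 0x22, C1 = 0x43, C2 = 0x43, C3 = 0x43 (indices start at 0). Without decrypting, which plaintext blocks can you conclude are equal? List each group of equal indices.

ECB encrypts each block independently with the same key, so equal ciphertext blocks imply equal plaintext blocks.
C1 = C2 = C3 = 0x43, so P1 = P2 = P3.

P1 = P2 = P3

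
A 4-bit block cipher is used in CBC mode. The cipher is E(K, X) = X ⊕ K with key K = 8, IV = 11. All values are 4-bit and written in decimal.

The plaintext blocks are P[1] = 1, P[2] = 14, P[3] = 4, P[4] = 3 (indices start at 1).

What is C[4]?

CBC encryption: C_i = E(K, P_i ⊕ C_{i−1}), with C_{0} = IV.
C[1]: P[1] ⊕ 11 = 10; E(K, 10) = 2.
C[2]: P[2] ⊕ 2 = 12; E(K, 12) = 4.
C[3]: P[3] ⊕ 4 = 0; E(K, 0) = 8.
C[4]: P[4] ⊕ 8 = 11; E(K, 11) = 3.

C[4] = 3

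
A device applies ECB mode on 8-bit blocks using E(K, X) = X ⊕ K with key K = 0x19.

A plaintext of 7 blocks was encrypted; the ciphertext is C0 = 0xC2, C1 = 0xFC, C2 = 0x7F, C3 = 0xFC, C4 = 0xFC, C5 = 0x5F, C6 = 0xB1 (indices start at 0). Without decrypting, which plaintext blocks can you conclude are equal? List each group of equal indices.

ECB encrypts each block independently with the same key, so equal ciphertext blocks imply equal plaintext blocks.
C1 = C3 = C4 = 0xFC, so P1 = P3 = P4.

P1 = P3 = P4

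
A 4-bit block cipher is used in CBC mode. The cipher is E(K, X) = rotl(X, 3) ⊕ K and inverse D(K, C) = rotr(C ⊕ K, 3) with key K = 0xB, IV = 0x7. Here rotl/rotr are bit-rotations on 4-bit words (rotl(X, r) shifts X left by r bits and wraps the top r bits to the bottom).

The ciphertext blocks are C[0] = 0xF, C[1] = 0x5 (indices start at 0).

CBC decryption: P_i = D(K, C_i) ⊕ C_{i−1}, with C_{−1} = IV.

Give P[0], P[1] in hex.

P[0] = 0xF, P[1] = 0x2

P[0]: D(K, 0xF) = 0x8; 0x8 ⊕ 0x7 = 0xF.
P[1]: D(K, 0x5) = 0xD; 0xD ⊕ 0xF = 0x2.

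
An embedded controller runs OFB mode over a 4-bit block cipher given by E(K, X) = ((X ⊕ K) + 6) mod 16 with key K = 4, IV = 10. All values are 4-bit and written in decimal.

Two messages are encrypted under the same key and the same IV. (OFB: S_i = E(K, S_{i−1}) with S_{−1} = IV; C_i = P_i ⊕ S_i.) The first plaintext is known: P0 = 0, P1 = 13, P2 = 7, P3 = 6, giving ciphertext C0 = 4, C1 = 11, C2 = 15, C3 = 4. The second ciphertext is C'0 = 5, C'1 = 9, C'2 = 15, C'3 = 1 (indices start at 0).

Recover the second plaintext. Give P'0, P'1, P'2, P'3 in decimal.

In OFB with a reused IV, both messages share the same keystream S_i, so C_i ⊕ C'_i = P_i ⊕ P'_i and thus P'_i = P_i ⊕ C_i ⊕ C'_i.
P'0: 0 ⊕ 4 ⊕ 5 = 1.
P'1: 13 ⊕ 11 ⊕ 9 = 15.
P'2: 7 ⊕ 15 ⊕ 15 = 7.
P'3: 6 ⊕ 4 ⊕ 1 = 3.

P'0 = 1, P'1 = 15, P'2 = 7, P'3 = 3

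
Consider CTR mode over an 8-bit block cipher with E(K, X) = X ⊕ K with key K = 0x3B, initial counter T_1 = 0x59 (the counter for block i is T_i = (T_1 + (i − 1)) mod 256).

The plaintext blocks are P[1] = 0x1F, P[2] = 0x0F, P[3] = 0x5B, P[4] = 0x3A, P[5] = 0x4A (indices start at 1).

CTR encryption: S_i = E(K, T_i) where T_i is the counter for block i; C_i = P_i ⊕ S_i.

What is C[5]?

C[1]: T = 0x59, S = E(K, T) = 0x62; 0x1F ⊕ 0x62 = 0x7D.
C[2]: T = 0x5A, S = E(K, T) = 0x61; 0x0F ⊕ 0x61 = 0x6E.
C[3]: T = 0x5B, S = E(K, T) = 0x60; 0x5B ⊕ 0x60 = 0x3B.
C[4]: T = 0x5C, S = E(K, T) = 0x67; 0x3A ⊕ 0x67 = 0x5D.
C[5]: T = 0x5D, S = E(K, T) = 0x66; 0x4A ⊕ 0x66 = 0x2C.

C[5] = 0x2C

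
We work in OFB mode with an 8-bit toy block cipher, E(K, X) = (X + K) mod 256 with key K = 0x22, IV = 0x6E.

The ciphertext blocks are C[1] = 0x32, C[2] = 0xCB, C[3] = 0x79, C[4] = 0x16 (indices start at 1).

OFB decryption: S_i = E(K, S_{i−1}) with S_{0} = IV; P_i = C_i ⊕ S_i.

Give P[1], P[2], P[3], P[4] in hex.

P[1] = 0xA2, P[2] = 0x79, P[3] = 0xAD, P[4] = 0xE0

P[1]: S = E(K, 0x6E) = 0x90; 0x32 ⊕ 0x90 = 0xA2.
P[2]: S = E(K, 0x90) = 0xB2; 0xCB ⊕ 0xB2 = 0x79.
P[3]: S = E(K, 0xB2) = 0xD4; 0x79 ⊕ 0xD4 = 0xAD.
P[4]: S = E(K, 0xD4) = 0xF6; 0x16 ⊕ 0xF6 = 0xE0.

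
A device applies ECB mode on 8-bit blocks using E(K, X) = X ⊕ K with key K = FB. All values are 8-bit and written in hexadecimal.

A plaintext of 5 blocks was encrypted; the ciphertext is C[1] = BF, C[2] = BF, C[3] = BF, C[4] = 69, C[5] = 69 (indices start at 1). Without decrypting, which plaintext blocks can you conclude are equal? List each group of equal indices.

ECB encrypts each block independently with the same key, so equal ciphertext blocks imply equal plaintext blocks.
C[1] = C[2] = C[3] = BF, so P[1] = P[2] = P[3].
C[4] = C[5] = 69, so P[4] = P[5].

P[1] = P[2] = P[3]; P[4] = P[5]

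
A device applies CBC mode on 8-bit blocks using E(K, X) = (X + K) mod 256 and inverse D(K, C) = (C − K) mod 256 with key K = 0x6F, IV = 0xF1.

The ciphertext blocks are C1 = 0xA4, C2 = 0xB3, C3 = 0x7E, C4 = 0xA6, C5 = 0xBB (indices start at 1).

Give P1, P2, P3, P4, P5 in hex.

P1 = 0xC4, P2 = 0xE0, P3 = 0xBC, P4 = 0x49, P5 = 0xEA

CBC decryption: P_i = D(K, C_i) ⊕ C_{i−1}, with C_{0} = IV.
P1: D(K, 0xA4) = 0x35; 0x35 ⊕ 0xF1 = 0xC4.
P2: D(K, 0xB3) = 0x44; 0x44 ⊕ 0xA4 = 0xE0.
P3: D(K, 0x7E) = 0x0F; 0x0F ⊕ 0xB3 = 0xBC.
P4: D(K, 0xA6) = 0x37; 0x37 ⊕ 0x7E = 0x49.
P5: D(K, 0xBB) = 0x4C; 0x4C ⊕ 0xA6 = 0xEA.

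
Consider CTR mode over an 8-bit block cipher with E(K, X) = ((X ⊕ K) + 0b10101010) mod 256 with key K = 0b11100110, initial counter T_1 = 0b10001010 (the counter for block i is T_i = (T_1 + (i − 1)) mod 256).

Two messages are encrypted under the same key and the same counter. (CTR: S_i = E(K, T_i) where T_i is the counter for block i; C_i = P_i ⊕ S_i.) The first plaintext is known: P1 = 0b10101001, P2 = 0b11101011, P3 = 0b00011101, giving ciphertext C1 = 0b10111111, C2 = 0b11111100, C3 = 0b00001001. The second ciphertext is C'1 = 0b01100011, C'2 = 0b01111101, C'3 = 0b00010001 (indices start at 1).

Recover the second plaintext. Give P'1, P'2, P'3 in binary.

In CTR with a reused counter, both messages share the same keystream S_i, so C_i ⊕ C'_i = P_i ⊕ P'_i and thus P'_i = P_i ⊕ C_i ⊕ C'_i.
P'1: 0b10101001 ⊕ 0b10111111 ⊕ 0b01100011 = 0b01110101.
P'2: 0b11101011 ⊕ 0b11111100 ⊕ 0b01111101 = 0b01101010.
P'3: 0b00011101 ⊕ 0b00001001 ⊕ 0b00010001 = 0b00000101.

P'1 = 0b01110101, P'2 = 0b01101010, P'3 = 0b00000101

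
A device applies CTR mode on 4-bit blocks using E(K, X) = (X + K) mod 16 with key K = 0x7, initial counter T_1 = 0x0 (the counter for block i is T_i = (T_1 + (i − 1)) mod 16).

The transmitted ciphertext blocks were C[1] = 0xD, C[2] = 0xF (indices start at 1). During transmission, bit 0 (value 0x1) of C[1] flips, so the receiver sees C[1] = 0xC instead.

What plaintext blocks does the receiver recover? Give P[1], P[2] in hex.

P[1] = 0xB, P[2] = 0x7

CTR decryption: S_i = E(K, T_i) where T_i is the counter for block i; P_i = C_i ⊕ S_i.
Only C[1] changed, to 0xC. In CTR, a change in C_i flips the same bit in P_i only; the keystream is unaffected. Decrypting the received ciphertext:
P[1]: T = 0x0, S = E(K, T) = 0x7; 0xC ⊕ 0x7 = 0xB.
P[2]: T = 0x1, S = E(K, T) = 0x8; 0xF ⊕ 0x8 = 0x7.
Blocks that differ from the original plaintext: P[1].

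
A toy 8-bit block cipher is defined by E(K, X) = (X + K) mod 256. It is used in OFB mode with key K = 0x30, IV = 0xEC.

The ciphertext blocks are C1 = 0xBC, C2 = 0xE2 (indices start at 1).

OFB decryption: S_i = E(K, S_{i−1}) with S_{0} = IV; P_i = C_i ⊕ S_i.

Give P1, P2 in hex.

P1: S = E(K, 0xEC) = 0x1C; 0xBC ⊕ 0x1C = 0xA0.
P2: S = E(K, 0x1C) = 0x4C; 0xE2 ⊕ 0x4C = 0xAE.

P1 = 0xA0, P2 = 0xAE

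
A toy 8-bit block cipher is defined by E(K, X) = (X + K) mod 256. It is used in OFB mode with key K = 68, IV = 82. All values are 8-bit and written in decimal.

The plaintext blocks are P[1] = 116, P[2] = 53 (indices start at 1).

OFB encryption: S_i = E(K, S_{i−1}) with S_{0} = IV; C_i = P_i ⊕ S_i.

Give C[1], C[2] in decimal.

C[1] = 226, C[2] = 239

C[1]: S = E(K, 82) = 150; 116 ⊕ 150 = 226.
C[2]: S = E(K, 150) = 218; 53 ⊕ 218 = 239.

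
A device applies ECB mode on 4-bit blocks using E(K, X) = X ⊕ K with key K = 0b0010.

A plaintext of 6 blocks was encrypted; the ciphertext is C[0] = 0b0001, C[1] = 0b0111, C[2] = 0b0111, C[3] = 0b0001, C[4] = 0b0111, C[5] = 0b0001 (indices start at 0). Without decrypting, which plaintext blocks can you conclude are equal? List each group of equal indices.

ECB encrypts each block independently with the same key, so equal ciphertext blocks imply equal plaintext blocks.
C[0] = C[3] = C[5] = 0b0001, so P[0] = P[3] = P[5].
C[1] = C[2] = C[4] = 0b0111, so P[1] = P[2] = P[4].

P[0] = P[3] = P[5]; P[1] = P[2] = P[4]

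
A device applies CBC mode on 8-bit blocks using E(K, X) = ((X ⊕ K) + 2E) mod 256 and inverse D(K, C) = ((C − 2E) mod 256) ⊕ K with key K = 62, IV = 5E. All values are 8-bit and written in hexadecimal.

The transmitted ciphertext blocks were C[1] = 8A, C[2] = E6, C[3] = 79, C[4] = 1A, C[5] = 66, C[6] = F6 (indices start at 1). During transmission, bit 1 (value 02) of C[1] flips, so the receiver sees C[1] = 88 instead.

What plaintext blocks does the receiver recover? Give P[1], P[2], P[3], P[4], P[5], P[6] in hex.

P[1] = 66, P[2] = 52, P[3] = CF, P[4] = F7, P[5] = 40, P[6] = CC

CBC decryption: P_i = D(K, C_i) ⊕ C_{i−1}, with C_{0} = IV.
Only C[1] changed, to 88. In CBC, a change in C_i garbles P_i and flips the same bit in P_{i+1}. Decrypting the received ciphertext:
P[1]: D(K, 88) = 38; 38 ⊕ 5E = 66.
P[2]: D(K, E6) = DA; DA ⊕ 88 = 52.
P[3]: D(K, 79) = 29; 29 ⊕ E6 = CF.
P[4]: D(K, 1A) = 8E; 8E ⊕ 79 = F7.
P[5]: D(K, 66) = 5A; 5A ⊕ 1A = 40.
P[6]: D(K, F6) = AA; AA ⊕ 66 = CC.
Blocks that differ from the original plaintext: P[1], P[2].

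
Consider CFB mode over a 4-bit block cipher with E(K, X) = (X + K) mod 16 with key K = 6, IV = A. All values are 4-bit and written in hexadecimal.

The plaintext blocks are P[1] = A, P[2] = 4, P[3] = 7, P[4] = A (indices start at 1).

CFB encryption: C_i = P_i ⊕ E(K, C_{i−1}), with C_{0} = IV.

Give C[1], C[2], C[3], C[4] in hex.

C[1] = A, C[2] = 4, C[3] = D, C[4] = 9

C[1]: E(K, A) = 0; A ⊕ 0 = A.
C[2]: E(K, A) = 0; 4 ⊕ 0 = 4.
C[3]: E(K, 4) = A; 7 ⊕ A = D.
C[4]: E(K, D) = 3; A ⊕ 3 = 9.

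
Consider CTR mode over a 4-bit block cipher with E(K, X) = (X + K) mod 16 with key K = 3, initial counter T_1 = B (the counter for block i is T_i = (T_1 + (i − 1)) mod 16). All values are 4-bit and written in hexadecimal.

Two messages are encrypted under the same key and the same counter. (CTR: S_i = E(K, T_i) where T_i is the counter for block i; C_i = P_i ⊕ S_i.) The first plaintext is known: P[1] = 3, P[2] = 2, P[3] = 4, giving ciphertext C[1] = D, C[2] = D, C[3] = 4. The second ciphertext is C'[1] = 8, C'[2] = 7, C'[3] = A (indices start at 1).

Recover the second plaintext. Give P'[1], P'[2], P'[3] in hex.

In CTR with a reused counter, both messages share the same keystream S_i, so C_i ⊕ C'_i = P_i ⊕ P'_i and thus P'_i = P_i ⊕ C_i ⊕ C'_i.
P'[1]: 3 ⊕ D ⊕ 8 = 6.
P'[2]: 2 ⊕ D ⊕ 7 = 8.
P'[3]: 4 ⊕ 4 ⊕ A = A.

P'[1] = 6, P'[2] = 8, P'[3] = A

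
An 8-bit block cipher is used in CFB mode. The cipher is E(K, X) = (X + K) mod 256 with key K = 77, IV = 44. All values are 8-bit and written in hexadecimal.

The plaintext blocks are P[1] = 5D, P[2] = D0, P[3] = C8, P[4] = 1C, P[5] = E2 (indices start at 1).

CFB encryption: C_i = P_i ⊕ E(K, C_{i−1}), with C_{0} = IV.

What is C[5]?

C[1]: E(K, 44) = BB; 5D ⊕ BB = E6.
C[2]: E(K, E6) = 5D; D0 ⊕ 5D = 8D.
C[3]: E(K, 8D) = 04; C8 ⊕ 04 = CC.
C[4]: E(K, CC) = 43; 1C ⊕ 43 = 5F.
C[5]: E(K, 5F) = D6; E2 ⊕ D6 = 34.

C[5] = 34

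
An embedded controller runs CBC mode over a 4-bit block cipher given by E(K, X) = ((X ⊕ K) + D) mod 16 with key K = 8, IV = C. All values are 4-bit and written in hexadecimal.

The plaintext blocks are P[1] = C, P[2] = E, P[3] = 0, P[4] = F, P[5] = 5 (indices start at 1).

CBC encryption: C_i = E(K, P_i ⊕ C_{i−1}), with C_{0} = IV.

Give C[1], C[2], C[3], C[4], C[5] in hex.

C[1] = 5, C[2] = 0, C[3] = 5, C[4] = F, C[5] = F

C[1]: P[1] ⊕ C = 0; E(K, 0) = 5.
C[2]: P[2] ⊕ 5 = B; E(K, B) = 0.
C[3]: P[3] ⊕ 0 = 0; E(K, 0) = 5.
C[4]: P[4] ⊕ 5 = A; E(K, A) = F.
C[5]: P[5] ⊕ F = A; E(K, A) = F.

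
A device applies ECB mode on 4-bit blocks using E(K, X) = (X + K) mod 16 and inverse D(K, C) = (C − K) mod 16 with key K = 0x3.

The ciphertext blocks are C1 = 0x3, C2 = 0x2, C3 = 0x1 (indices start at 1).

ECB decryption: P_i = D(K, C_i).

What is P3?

P3: D(K, 0x1) = 0xE.

P3 = 0xE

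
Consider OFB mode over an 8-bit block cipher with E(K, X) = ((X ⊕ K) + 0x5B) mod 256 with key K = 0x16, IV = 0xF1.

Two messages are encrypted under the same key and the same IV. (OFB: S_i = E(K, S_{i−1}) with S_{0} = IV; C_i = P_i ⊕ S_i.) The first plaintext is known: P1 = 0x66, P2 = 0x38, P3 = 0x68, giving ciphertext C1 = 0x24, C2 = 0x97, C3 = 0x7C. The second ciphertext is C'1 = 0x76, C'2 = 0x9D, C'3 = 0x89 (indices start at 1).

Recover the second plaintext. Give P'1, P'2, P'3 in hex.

In OFB with a reused IV, both messages share the same keystream S_i, so C_i ⊕ C'_i = P_i ⊕ P'_i and thus P'_i = P_i ⊕ C_i ⊕ C'_i.
P'1: 0x66 ⊕ 0x24 ⊕ 0x76 = 0x34.
P'2: 0x38 ⊕ 0x97 ⊕ 0x9D = 0x32.
P'3: 0x68 ⊕ 0x7C ⊕ 0x89 = 0x9D.

P'1 = 0x34, P'2 = 0x32, P'3 = 0x9D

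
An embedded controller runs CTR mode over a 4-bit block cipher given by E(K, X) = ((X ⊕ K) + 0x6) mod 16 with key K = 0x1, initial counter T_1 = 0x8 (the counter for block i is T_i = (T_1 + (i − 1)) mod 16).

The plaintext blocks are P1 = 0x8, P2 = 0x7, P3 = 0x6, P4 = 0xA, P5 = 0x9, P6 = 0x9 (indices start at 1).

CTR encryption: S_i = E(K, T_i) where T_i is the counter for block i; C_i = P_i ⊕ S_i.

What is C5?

C5 = 0xA

C1: T = 0x8, S = E(K, T) = 0xF; 0x8 ⊕ 0xF = 0x7.
C2: T = 0x9, S = E(K, T) = 0xE; 0x7 ⊕ 0xE = 0x9.
C3: T = 0xA, S = E(K, T) = 0x1; 0x6 ⊕ 0x1 = 0x7.
C4: T = 0xB, S = E(K, T) = 0x0; 0xA ⊕ 0x0 = 0xA.
C5: T = 0xC, S = E(K, T) = 0x3; 0x9 ⊕ 0x3 = 0xA.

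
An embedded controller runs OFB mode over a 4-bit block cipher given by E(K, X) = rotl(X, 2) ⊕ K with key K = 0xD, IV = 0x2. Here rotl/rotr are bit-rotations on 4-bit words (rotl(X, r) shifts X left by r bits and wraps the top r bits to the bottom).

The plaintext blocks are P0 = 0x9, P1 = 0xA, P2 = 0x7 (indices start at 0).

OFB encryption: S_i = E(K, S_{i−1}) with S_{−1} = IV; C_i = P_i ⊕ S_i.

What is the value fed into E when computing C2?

C0: S = E(K, 0x2) = 0x5; 0x9 ⊕ 0x5 = 0xC.
C1: S = E(K, 0x5) = 0x8; 0xA ⊕ 0x8 = 0x2.
C2: S = E(K, 0x8) = 0xF; 0x7 ⊕ 0xF = 0x8.
So the input to E for block 2 is 0x8.

0x8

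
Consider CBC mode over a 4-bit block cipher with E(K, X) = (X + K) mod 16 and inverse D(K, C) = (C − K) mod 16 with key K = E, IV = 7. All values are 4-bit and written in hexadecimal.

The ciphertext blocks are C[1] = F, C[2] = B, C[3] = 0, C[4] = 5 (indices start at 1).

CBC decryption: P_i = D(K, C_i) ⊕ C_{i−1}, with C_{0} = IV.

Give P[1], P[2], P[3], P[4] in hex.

P[1]: D(K, F) = 1; 1 ⊕ 7 = 6.
P[2]: D(K, B) = D; D ⊕ F = 2.
P[3]: D(K, 0) = 2; 2 ⊕ B = 9.
P[4]: D(K, 5) = 7; 7 ⊕ 0 = 7.

P[1] = 6, P[2] = 2, P[3] = 9, P[4] = 7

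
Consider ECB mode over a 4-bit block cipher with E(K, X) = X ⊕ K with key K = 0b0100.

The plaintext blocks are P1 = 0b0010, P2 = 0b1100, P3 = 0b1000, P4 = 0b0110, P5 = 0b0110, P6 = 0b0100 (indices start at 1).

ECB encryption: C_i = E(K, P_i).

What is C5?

C5: E(K, 0b0110) = 0b0010.

C5 = 0b0010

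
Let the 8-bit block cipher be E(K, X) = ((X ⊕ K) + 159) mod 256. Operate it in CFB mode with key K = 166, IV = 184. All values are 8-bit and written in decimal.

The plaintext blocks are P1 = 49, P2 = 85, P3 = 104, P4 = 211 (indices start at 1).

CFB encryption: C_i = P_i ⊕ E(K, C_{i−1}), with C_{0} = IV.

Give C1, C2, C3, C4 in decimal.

C1 = 140, C2 = 156, C3 = 177, C4 = 101

C1: E(K, 184) = 189; 49 ⊕ 189 = 140.
C2: E(K, 140) = 201; 85 ⊕ 201 = 156.
C3: E(K, 156) = 217; 104 ⊕ 217 = 177.
C4: E(K, 177) = 182; 211 ⊕ 182 = 101.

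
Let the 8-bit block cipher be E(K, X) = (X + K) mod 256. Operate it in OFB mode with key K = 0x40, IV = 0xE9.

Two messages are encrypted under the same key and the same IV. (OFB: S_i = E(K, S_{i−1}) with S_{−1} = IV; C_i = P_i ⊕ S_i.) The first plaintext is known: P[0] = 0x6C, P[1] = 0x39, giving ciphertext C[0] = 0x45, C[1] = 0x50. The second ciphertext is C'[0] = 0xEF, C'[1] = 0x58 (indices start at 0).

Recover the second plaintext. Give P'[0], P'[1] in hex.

In OFB with a reused IV, both messages share the same keystream S_i, so C_i ⊕ C'_i = P_i ⊕ P'_i and thus P'_i = P_i ⊕ C_i ⊕ C'_i.
P'[0]: 0x6C ⊕ 0x45 ⊕ 0xEF = 0xC6.
P'[1]: 0x39 ⊕ 0x50 ⊕ 0x58 = 0x31.

P'[0] = 0xC6, P'[1] = 0x31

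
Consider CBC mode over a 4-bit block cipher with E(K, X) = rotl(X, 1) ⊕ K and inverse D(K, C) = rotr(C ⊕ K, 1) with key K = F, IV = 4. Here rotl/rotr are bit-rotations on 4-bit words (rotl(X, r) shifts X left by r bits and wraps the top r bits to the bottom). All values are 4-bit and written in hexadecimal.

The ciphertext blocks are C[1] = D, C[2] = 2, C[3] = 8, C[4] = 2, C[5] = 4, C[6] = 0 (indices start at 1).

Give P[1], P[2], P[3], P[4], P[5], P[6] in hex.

P[1] = 5, P[2] = 3, P[3] = 9, P[4] = 6, P[5] = F, P[6] = B

CBC decryption: P_i = D(K, C_i) ⊕ C_{i−1}, with C_{0} = IV.
P[1]: D(K, D) = 1; 1 ⊕ 4 = 5.
P[2]: D(K, 2) = E; E ⊕ D = 3.
P[3]: D(K, 8) = B; B ⊕ 2 = 9.
P[4]: D(K, 2) = E; E ⊕ 8 = 6.
P[5]: D(K, 4) = D; D ⊕ 2 = F.
P[6]: D(K, 0) = F; F ⊕ 4 = B.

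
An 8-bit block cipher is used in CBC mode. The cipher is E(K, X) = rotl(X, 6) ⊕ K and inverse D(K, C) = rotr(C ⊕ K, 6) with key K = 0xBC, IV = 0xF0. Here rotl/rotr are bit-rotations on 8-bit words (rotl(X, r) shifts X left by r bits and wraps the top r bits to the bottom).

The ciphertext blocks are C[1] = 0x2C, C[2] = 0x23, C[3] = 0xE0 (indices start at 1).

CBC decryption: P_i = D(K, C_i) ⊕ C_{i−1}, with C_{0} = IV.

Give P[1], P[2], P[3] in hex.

P[1]: D(K, 0x2C) = 0x42; 0x42 ⊕ 0xF0 = 0xB2.
P[2]: D(K, 0x23) = 0x7E; 0x7E ⊕ 0x2C = 0x52.
P[3]: D(K, 0xE0) = 0x71; 0x71 ⊕ 0x23 = 0x52.

P[1] = 0xB2, P[2] = 0x52, P[3] = 0x52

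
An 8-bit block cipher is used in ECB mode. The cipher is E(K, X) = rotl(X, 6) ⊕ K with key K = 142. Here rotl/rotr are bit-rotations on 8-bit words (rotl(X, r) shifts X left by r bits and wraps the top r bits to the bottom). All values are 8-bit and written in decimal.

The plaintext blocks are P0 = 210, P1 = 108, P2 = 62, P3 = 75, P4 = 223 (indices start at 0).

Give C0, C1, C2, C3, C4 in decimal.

C0 = 58, C1 = 149, C2 = 1, C3 = 92, C4 = 121

ECB encryption: C_i = E(K, P_i).
C0: E(K, 210) = 58.
C1: E(K, 108) = 149.
C2: E(K, 62) = 1.
C3: E(K, 75) = 92.
C4: E(K, 223) = 121.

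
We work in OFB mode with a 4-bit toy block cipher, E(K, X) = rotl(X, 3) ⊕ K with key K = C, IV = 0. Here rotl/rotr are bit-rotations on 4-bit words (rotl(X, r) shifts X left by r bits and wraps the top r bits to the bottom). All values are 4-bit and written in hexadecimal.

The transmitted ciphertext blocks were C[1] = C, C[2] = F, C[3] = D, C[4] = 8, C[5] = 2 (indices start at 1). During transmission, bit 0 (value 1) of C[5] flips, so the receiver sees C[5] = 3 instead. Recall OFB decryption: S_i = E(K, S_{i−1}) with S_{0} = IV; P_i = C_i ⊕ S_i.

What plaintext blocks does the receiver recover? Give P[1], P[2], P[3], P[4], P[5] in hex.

P[1] = 0, P[2] = 5, P[3] = 4, P[4] = 8, P[5] = F

Only C[5] changed, to 3. In OFB, a change in C_i flips the same bit in P_i only; the keystream is unaffected. Decrypting the received ciphertext:
P[1]: S = E(K, 0) = C; C ⊕ C = 0.
P[2]: S = E(K, C) = A; F ⊕ A = 5.
P[3]: S = E(K, A) = 9; D ⊕ 9 = 4.
P[4]: S = E(K, 9) = 0; 8 ⊕ 0 = 8.
P[5]: S = E(K, 0) = C; 3 ⊕ C = F.
Blocks that differ from the original plaintext: P[5].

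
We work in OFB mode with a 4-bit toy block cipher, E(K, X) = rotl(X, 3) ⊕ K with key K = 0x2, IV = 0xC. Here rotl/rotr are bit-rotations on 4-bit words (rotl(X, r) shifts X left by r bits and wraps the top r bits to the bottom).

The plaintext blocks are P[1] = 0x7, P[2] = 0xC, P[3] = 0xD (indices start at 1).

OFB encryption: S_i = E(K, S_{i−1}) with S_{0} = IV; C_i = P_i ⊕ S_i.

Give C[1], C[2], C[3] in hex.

C[1]: S = E(K, 0xC) = 0x4; 0x7 ⊕ 0x4 = 0x3.
C[2]: S = E(K, 0x4) = 0x0; 0xC ⊕ 0x0 = 0xC.
C[3]: S = E(K, 0x0) = 0x2; 0xD ⊕ 0x2 = 0xF.

C[1] = 0x3, C[2] = 0xC, C[3] = 0xF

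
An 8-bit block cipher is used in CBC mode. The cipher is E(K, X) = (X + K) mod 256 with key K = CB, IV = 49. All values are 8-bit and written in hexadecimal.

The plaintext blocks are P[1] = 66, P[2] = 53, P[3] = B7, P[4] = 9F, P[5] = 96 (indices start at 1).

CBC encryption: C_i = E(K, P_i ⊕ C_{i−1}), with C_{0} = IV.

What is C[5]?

C[5] = 15

C[1]: P[1] ⊕ 49 = 2F; E(K, 2F) = FA.
C[2]: P[2] ⊕ FA = A9; E(K, A9) = 74.
C[3]: P[3] ⊕ 74 = C3; E(K, C3) = 8E.
C[4]: P[4] ⊕ 8E = 11; E(K, 11) = DC.
C[5]: P[5] ⊕ DC = 4A; E(K, 4A) = 15.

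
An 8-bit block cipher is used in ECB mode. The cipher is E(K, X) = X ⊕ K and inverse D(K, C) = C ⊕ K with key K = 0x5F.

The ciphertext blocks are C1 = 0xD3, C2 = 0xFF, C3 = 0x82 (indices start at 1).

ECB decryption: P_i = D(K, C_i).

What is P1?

P1: D(K, 0xD3) = 0x8C.

P1 = 0x8C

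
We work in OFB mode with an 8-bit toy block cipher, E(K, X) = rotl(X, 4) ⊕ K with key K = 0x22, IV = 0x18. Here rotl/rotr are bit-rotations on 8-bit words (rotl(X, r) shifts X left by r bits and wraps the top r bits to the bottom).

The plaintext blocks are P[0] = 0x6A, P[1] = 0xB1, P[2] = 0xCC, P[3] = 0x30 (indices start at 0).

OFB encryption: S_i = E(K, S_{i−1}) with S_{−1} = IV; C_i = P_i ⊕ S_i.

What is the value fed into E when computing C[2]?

C[0]: S = E(K, 0x18) = 0xA3; 0x6A ⊕ 0xA3 = 0xC9.
C[1]: S = E(K, 0xA3) = 0x18; 0xB1 ⊕ 0x18 = 0xA9.
C[2]: S = E(K, 0x18) = 0xA3; 0xCC ⊕ 0xA3 = 0x6F.
So the input to E for block [2] is 0x18.

0x18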